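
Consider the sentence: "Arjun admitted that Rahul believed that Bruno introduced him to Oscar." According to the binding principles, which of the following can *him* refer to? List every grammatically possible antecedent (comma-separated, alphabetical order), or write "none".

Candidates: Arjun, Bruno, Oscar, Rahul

*him* is a pronoun; Principle B requires it to be free in its binding domain — the clause headed by 'introduced'.
— Arjun: subject of the matrix clause; c-commands the pronoun but lies outside its binding domain — allowed.
— Bruno: subject of the clause headed by 'introduced'; c-commands the pronoun within its binding domain — blocked (Principle B).
— Oscar: second object of the clause headed by 'introduced'; is c-commanded by the pronoun; coreference would bind this R-expression — blocked (Principle C).
— Rahul: subject of the clause headed by 'believed'; c-commands the pronoun but lies outside its binding domain — allowed.

Arjun, Rahul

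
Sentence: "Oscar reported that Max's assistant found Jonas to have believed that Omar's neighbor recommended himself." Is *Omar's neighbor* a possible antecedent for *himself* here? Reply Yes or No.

*himself* is a reflexive; Principle A requires it to be bound within its binding domain — the clause headed by 'recommended'.
— Omar's neighbor: subject of the clause headed by 'recommended'; c-commands the reflexive within its binding domain — allowed (Principle A).

Yes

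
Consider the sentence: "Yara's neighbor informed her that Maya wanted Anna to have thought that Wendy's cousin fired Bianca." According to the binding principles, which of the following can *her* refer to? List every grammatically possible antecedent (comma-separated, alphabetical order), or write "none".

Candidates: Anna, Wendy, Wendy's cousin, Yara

*her* is a pronoun; Principle B requires it to be free in its binding domain — the matrix clause.
— Anna: subject of the clause headed by 'thought'; is c-commanded by the pronoun; coreference would bind this R-expression — blocked (Principle C).
— Wendy: possessor inside the subject DP of the clause headed by 'fired'; is c-commanded by the pronoun; coreference would bind this R-expression — blocked (Principle C).
— Wendy's cousin: subject of the clause headed by 'fired'; is c-commanded by the pronoun; coreference would bind this R-expression — blocked (Principle C).
— Yara: possessor inside the subject DP of the matrix clause; does not c-command the pronoun — Principle B does not apply; allowed.

Yara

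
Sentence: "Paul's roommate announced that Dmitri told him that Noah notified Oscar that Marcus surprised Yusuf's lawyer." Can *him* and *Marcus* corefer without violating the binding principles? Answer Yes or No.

No

*Marcus* is an R-expression; Principle C requires it to be free (not bound by any c-commanding expression).
— him: object of the clause headed by 'told'; the pronoun c-commands the R-expression — coreference blocked (Principle C).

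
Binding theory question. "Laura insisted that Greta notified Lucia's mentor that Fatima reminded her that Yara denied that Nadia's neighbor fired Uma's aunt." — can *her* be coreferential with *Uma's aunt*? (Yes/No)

*her* is a pronoun; Principle B requires it to be free in its binding domain — the clause headed by 'reminded'.
— Uma's aunt: object of the clause headed by 'fired'; is c-commanded by the pronoun; coreference would bind this R-expression — blocked (Principle C).

No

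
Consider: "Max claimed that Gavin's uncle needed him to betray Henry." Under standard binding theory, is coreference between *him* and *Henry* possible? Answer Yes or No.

No

*Henry* is an R-expression; Principle C requires it to be free (not bound by any c-commanding expression).
— him: subject of the clause headed by 'betray'; the pronoun c-commands the R-expression — coreference blocked (Principle C).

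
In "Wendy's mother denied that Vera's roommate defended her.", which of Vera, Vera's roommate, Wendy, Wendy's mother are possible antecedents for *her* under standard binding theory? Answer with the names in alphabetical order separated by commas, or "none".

*her* is a pronoun; Principle B requires it to be free in its binding domain — the clause headed by 'defended'.
— Vera: possessor inside the subject DP of the clause headed by 'defended'; does not c-command the pronoun — Principle B does not apply; allowed.
— Vera's roommate: subject of the clause headed by 'defended'; c-commands the pronoun within its binding domain — blocked (Principle B).
— Wendy: possessor inside the subject DP of the matrix clause; does not c-command the pronoun — Principle B does not apply; allowed.
— Wendy's mother: subject of the matrix clause; c-commands the pronoun but lies outside its binding domain — allowed.

Vera, Wendy, Wendy's mother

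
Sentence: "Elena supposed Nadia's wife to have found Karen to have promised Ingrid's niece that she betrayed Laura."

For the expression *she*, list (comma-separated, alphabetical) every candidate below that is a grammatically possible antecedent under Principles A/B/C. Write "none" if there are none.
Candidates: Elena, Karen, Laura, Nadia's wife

*she* is a pronoun; Principle B requires it to be free in its binding domain — the clause headed by 'betrayed'.
— Elena: subject of the matrix clause; c-commands the pronoun but lies outside its binding domain — allowed.
— Karen: subject of the clause headed by 'promised'; c-commands the pronoun but lies outside its binding domain — allowed.
— Laura: object of the clause headed by 'betrayed'; is c-commanded by the pronoun; coreference would bind this R-expression — blocked (Principle C).
— Nadia's wife: subject of the clause headed by 'found'; c-commands the pronoun but lies outside its binding domain — allowed.

Elena, Karen, Nadia's wife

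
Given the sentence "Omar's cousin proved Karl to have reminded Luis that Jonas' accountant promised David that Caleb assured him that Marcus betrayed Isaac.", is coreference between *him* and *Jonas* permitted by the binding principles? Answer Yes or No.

Yes

*him* is a pronoun; Principle B requires it to be free in its binding domain — the clause headed by 'assured'.
— Jonas: possessor inside the subject DP of the clause headed by 'promised'; does not c-command the pronoun — Principle B does not apply; allowed.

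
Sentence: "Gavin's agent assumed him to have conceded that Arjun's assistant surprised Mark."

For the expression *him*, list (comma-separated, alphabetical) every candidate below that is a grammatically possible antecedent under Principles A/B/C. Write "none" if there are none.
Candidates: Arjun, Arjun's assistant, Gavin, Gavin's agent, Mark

Gavin

*him* is a pronoun; Principle B requires it to be free in its binding domain — the matrix clause.
— Arjun: possessor inside the subject DP of the clause headed by 'surprised'; is c-commanded by the pronoun; coreference would bind this R-expression — blocked (Principle C).
— Arjun's assistant: subject of the clause headed by 'surprised'; is c-commanded by the pronoun; coreference would bind this R-expression — blocked (Principle C).
— Gavin: possessor inside the subject DP of the matrix clause; does not c-command the pronoun — Principle B does not apply; allowed.
— Gavin's agent: subject of the matrix clause; c-commands the pronoun within its binding domain — blocked (Principle B).
— Mark: object of the clause headed by 'surprised'; is c-commanded by the pronoun; coreference would bind this R-expression — blocked (Principle C).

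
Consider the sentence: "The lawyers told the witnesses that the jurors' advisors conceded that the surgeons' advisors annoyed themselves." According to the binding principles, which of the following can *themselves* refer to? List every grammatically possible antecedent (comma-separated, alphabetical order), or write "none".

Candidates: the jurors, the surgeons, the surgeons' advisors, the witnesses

the surgeons' advisors

*themselves* is a reflexive; Principle A requires it to be bound within its binding domain — the clause headed by 'annoyed'.
— the jurors: possessor inside the subject DP of the clause headed by 'conceded'; does not c-command the reflexive — cannot bind it (Principle A).
— the surgeons: possessor inside the subject DP of the clause headed by 'annoyed'; does not c-command the reflexive — cannot bind it (Principle A).
— the surgeons' advisors: subject of the clause headed by 'annoyed'; c-commands the reflexive within its binding domain — allowed (Principle A).
— the witnesses: object of the matrix clause; c-commands the reflexive but lies outside its binding domain — cannot bind it (Principle A).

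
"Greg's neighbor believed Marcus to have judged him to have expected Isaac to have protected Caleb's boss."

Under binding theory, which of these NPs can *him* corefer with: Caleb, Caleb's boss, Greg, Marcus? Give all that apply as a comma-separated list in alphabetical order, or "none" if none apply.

Greg

*him* is a pronoun; Principle B requires it to be free in its binding domain — the clause headed by 'judged'.
— Caleb: possessor inside the object DP of the clause headed by 'protected'; is c-commanded by the pronoun; coreference would bind this R-expression — blocked (Principle C).
— Caleb's boss: object of the clause headed by 'protected'; is c-commanded by the pronoun; coreference would bind this R-expression — blocked (Principle C).
— Greg: possessor inside the subject DP of the matrix clause; does not c-command the pronoun — Principle B does not apply; allowed.
— Marcus: subject of the clause headed by 'judged'; c-commands the pronoun within its binding domain — blocked (Principle B).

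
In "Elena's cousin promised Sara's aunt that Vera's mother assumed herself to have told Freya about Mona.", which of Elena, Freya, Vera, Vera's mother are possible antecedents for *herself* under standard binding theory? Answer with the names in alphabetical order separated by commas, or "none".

*herself* is a reflexive; Principle A requires it to be bound within its binding domain — the clause headed by 'assumed'.
— Elena: possessor inside the subject DP of the matrix clause; does not c-command the reflexive — cannot bind it (Principle A).
— Freya: object of the clause headed by 'told'; does not c-command the reflexive — cannot bind it (Principle A).
— Vera: possessor inside the subject DP of the clause headed by 'assumed'; does not c-command the reflexive — cannot bind it (Principle A).
— Vera's mother: subject of the clause headed by 'assumed'; c-commands the reflexive within its binding domain — allowed (Principle A).

Vera's mother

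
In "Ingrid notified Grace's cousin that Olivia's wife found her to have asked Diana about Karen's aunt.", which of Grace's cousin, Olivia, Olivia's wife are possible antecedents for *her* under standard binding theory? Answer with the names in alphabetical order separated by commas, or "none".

*her* is a pronoun; Principle B requires it to be free in its binding domain — the clause headed by 'found'.
— Grace's cousin: object of the matrix clause; c-commands the pronoun but lies outside its binding domain — allowed.
— Olivia: possessor inside the subject DP of the clause headed by 'found'; does not c-command the pronoun — Principle B does not apply; allowed.
— Olivia's wife: subject of the clause headed by 'found'; c-commands the pronoun within its binding domain — blocked (Principle B).

Grace's cousin, Olivia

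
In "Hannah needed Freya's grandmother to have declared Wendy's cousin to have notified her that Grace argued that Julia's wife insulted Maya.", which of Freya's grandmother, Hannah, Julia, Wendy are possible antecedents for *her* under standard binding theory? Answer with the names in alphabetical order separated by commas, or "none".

*her* is a pronoun; Principle B requires it to be free in its binding domain — the clause headed by 'notified'.
— Freya's grandmother: subject of the clause headed by 'declared'; c-commands the pronoun but lies outside its binding domain — allowed.
— Hannah: subject of the matrix clause; c-commands the pronoun but lies outside its binding domain — allowed.
— Julia: possessor inside the subject DP of the clause headed by 'insulted'; is c-commanded by the pronoun; coreference would bind this R-expression — blocked (Principle C).
— Wendy: possessor inside the subject DP of the clause headed by 'notified'; does not c-command the pronoun — Principle B does not apply; allowed.

Freya's grandmother, Hannah, Wendy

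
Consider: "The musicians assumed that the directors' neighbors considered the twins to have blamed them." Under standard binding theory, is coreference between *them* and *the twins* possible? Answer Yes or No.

*the twins* is an R-expression; Principle C requires it to be free (not bound by any c-commanding expression).
— them: object of the clause headed by 'blamed'; the R-expression locally c-commands the pronoun — coreference blocked (Principle B on the pronoun).

No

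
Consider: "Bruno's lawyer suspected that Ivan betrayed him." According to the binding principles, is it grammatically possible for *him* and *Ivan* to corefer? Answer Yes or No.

No

*him* is a pronoun; Principle B requires it to be free in its binding domain — the clause headed by 'betrayed'.
— Ivan: subject of the clause headed by 'betrayed'; c-commands the pronoun within its binding domain — blocked (Principle B).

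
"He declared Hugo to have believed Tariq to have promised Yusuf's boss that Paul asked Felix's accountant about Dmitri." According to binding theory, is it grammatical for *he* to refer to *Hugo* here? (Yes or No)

No

*Hugo* is an R-expression; Principle C requires it to be free (not bound by any c-commanding expression).
— he: subject of the matrix clause; the pronoun c-commands the R-expression — coreference blocked (Principle C).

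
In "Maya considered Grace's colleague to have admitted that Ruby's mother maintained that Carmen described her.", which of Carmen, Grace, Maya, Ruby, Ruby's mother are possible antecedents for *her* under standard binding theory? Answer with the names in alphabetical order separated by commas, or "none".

Grace, Maya, Ruby, Ruby's mother

*her* is a pronoun; Principle B requires it to be free in its binding domain — the clause headed by 'described'.
— Carmen: subject of the clause headed by 'described'; c-commands the pronoun within its binding domain — blocked (Principle B).
— Grace: possessor inside the subject DP of the clause headed by 'admitted'; does not c-command the pronoun — Principle B does not apply; allowed.
— Maya: subject of the matrix clause; c-commands the pronoun but lies outside its binding domain — allowed.
— Ruby: possessor inside the subject DP of the clause headed by 'maintained'; does not c-command the pronoun — Principle B does not apply; allowed.
— Ruby's mother: subject of the clause headed by 'maintained'; c-commands the pronoun but lies outside its binding domain — allowed.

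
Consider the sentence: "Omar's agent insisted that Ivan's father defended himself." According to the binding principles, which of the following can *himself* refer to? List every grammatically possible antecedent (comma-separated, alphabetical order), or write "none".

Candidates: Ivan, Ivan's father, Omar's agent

Ivan's father

*himself* is a reflexive; Principle A requires it to be bound within its binding domain — the clause headed by 'defended'.
— Ivan: possessor inside the subject DP of the clause headed by 'defended'; does not c-command the reflexive — cannot bind it (Principle A).
— Ivan's father: subject of the clause headed by 'defended'; c-commands the reflexive within its binding domain — allowed (Principle A).
— Omar's agent: subject of the matrix clause; c-commands the reflexive but lies outside its binding domain — cannot bind it (Principle A).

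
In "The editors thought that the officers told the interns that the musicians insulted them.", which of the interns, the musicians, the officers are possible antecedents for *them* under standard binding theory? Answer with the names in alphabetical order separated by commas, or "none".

the interns, the officers

*them* is a pronoun; Principle B requires it to be free in its binding domain — the clause headed by 'insulted'.
— the interns: object of the clause headed by 'told'; c-commands the pronoun but lies outside its binding domain — allowed.
— the musicians: subject of the clause headed by 'insulted'; c-commands the pronoun within its binding domain — blocked (Principle B).
— the officers: subject of the clause headed by 'told'; c-commands the pronoun but lies outside its binding domain — allowed.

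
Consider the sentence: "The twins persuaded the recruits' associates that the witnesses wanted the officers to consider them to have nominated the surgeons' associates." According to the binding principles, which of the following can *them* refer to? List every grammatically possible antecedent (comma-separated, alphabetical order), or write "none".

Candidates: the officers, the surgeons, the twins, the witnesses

*them* is a pronoun; Principle B requires it to be free in its binding domain — the clause headed by 'consider'.
— the officers: subject of the clause headed by 'consider'; c-commands the pronoun within its binding domain — blocked (Principle B).
— the surgeons: possessor inside the object DP of the clause headed by 'nominated'; is c-commanded by the pronoun; coreference would bind this R-expression — blocked (Principle C).
— the twins: subject of the matrix clause; c-commands the pronoun but lies outside its binding domain — allowed.
— the witnesses: subject of the clause headed by 'wanted'; c-commands the pronoun but lies outside its binding domain — allowed.

the twins, the witnesses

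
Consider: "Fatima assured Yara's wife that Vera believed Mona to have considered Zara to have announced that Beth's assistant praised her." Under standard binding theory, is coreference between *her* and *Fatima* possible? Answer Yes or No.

*Fatima* is an R-expression; Principle C requires it to be free (not bound by any c-commanding expression).
— her: object of the clause headed by 'praised'; the pronoun does not c-command the R-expression — coreference allowed.

Yes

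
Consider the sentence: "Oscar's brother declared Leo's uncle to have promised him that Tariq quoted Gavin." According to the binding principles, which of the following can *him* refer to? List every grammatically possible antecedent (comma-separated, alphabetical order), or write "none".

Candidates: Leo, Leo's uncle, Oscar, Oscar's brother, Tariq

Leo, Oscar, Oscar's brother

*him* is a pronoun; Principle B requires it to be free in its binding domain — the clause headed by 'promised'.
— Leo: possessor inside the subject DP of the clause headed by 'promised'; does not c-command the pronoun — Principle B does not apply; allowed.
— Leo's uncle: subject of the clause headed by 'promised'; c-commands the pronoun within its binding domain — blocked (Principle B).
— Oscar: possessor inside the subject DP of the matrix clause; does not c-command the pronoun — Principle B does not apply; allowed.
— Oscar's brother: subject of the matrix clause; c-commands the pronoun but lies outside its binding domain — allowed.
— Tariq: subject of the clause headed by 'quoted'; is c-commanded by the pronoun; coreference would bind this R-expression — blocked (Principle C).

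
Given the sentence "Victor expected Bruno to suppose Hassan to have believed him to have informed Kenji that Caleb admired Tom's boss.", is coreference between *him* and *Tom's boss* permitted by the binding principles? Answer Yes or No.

*him* is a pronoun; Principle B requires it to be free in its binding domain — the clause headed by 'believed'.
— Tom's boss: object of the clause headed by 'admired'; is c-commanded by the pronoun; coreference would bind this R-expression — blocked (Principle C).

No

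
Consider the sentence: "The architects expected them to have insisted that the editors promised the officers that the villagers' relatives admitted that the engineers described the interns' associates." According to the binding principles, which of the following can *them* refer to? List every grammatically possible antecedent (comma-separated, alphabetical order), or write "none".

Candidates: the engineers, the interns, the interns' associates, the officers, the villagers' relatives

none

*them* is a pronoun; Principle B requires it to be free in its binding domain — the matrix clause.
— the engineers: subject of the clause headed by 'described'; is c-commanded by the pronoun; coreference would bind this R-expression — blocked (Principle C).
— the interns: possessor inside the object DP of the clause headed by 'described'; is c-commanded by the pronoun; coreference would bind this R-expression — blocked (Principle C).
— the interns' associates: object of the clause headed by 'described'; is c-commanded by the pronoun; coreference would bind this R-expression — blocked (Principle C).
— the officers: object of the clause headed by 'promised'; is c-commanded by the pronoun; coreference would bind this R-expression — blocked (Principle C).
— the villagers' relatives: subject of the clause headed by 'admitted'; is c-commanded by the pronoun; coreference would bind this R-expression — blocked (Principle C).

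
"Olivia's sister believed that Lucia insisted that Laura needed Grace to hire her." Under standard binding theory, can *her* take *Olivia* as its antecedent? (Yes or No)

*her* is a pronoun; Principle B requires it to be free in its binding domain — the clause headed by 'hire'.
— Olivia: possessor inside the subject DP of the matrix clause; does not c-command the pronoun — Principle B does not apply; allowed.

Yes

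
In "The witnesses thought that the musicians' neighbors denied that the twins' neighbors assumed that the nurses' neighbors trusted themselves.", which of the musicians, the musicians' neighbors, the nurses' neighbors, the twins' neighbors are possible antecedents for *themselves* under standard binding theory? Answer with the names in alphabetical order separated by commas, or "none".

*themselves* is a reflexive; Principle A requires it to be bound within its binding domain — the clause headed by 'trusted'.
— the musicians: possessor inside the subject DP of the clause headed by 'denied'; does not c-command the reflexive — cannot bind it (Principle A).
— the musicians' neighbors: subject of the clause headed by 'denied'; c-commands the reflexive but lies outside its binding domain — cannot bind it (Principle A).
— the nurses' neighbors: subject of the clause headed by 'trusted'; c-commands the reflexive within its binding domain — allowed (Principle A).
— the twins' neighbors: subject of the clause headed by 'assumed'; c-commands the reflexive but lies outside its binding domain — cannot bind it (Principle A).

the nurses' neighbors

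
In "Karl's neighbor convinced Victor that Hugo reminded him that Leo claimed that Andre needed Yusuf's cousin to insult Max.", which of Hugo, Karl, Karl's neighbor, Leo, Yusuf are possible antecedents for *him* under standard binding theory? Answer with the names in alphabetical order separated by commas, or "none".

Karl, Karl's neighbor

*him* is a pronoun; Principle B requires it to be free in its binding domain — the clause headed by 'reminded'.
— Hugo: subject of the clause headed by 'reminded'; c-commands the pronoun within its binding domain — blocked (Principle B).
— Karl: possessor inside the subject DP of the matrix clause; does not c-command the pronoun — Principle B does not apply; allowed.
— Karl's neighbor: subject of the matrix clause; c-commands the pronoun but lies outside its binding domain — allowed.
— Leo: subject of the clause headed by 'claimed'; is c-commanded by the pronoun; coreference would bind this R-expression — blocked (Principle C).
— Yusuf: possessor inside the subject DP of the clause headed by 'insult'; is c-commanded by the pronoun; coreference would bind this R-expression — blocked (Principle C).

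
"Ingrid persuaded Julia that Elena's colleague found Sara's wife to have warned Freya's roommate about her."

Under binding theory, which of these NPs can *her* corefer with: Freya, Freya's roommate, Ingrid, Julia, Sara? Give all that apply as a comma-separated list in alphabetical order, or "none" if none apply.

*her* is a pronoun; Principle B requires it to be free in its binding domain — the clause headed by 'warned'.
— Freya: possessor inside the object DP of the clause headed by 'warned'; does not c-command the pronoun — Principle B does not apply; allowed.
— Freya's roommate: object of the clause headed by 'warned'; c-commands the pronoun within its binding domain — blocked (Principle B).
— Ingrid: subject of the matrix clause; c-commands the pronoun but lies outside its binding domain — allowed.
— Julia: object of the matrix clause; c-commands the pronoun but lies outside its binding domain — allowed.
— Sara: possessor inside the subject DP of the clause headed by 'warned'; does not c-command the pronoun — Principle B does not apply; allowed.

Freya, Ingrid, Julia, Sara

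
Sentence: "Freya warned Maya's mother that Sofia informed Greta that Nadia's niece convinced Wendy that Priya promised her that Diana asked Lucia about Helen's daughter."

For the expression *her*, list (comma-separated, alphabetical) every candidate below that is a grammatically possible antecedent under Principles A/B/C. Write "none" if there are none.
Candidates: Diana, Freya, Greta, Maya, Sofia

Freya, Greta, Maya, Sofia

*her* is a pronoun; Principle B requires it to be free in its binding domain — the clause headed by 'promised'.
— Diana: subject of the clause headed by 'asked'; is c-commanded by the pronoun; coreference would bind this R-expression — blocked (Principle C).
— Freya: subject of the matrix clause; c-commands the pronoun but lies outside its binding domain — allowed.
— Greta: object of the clause headed by 'informed'; c-commands the pronoun but lies outside its binding domain — allowed.
— Maya: possessor inside the object DP of the matrix clause; does not c-command the pronoun — Principle B does not apply; allowed.
— Sofia: subject of the clause headed by 'informed'; c-commands the pronoun but lies outside its binding domain — allowed.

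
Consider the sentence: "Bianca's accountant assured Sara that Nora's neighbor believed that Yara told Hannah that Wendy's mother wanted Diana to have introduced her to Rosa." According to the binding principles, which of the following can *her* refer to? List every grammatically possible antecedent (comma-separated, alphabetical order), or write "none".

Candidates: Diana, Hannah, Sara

Hannah, Sara

*her* is a pronoun; Principle B requires it to be free in its binding domain — the clause headed by 'introduced'.
— Diana: subject of the clause headed by 'introduced'; c-commands the pronoun within its binding domain — blocked (Principle B).
— Hannah: object of the clause headed by 'told'; c-commands the pronoun but lies outside its binding domain — allowed.
— Sara: object of the matrix clause; c-commands the pronoun but lies outside its binding domain — allowed.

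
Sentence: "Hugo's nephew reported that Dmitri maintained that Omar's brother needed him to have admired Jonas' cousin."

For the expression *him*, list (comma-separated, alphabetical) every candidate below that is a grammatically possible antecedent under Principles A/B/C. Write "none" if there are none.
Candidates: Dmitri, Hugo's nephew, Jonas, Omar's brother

*him* is a pronoun; Principle B requires it to be free in its binding domain — the clause headed by 'needed'.
— Dmitri: subject of the clause headed by 'maintained'; c-commands the pronoun but lies outside its binding domain — allowed.
— Hugo's nephew: subject of the matrix clause; c-commands the pronoun but lies outside its binding domain — allowed.
— Jonas: possessor inside the object DP of the clause headed by 'admired'; is c-commanded by the pronoun; coreference would bind this R-expression — blocked (Principle C).
— Omar's brother: subject of the clause headed by 'needed'; c-commands the pronoun within its binding domain — blocked (Principle B).

Dmitri, Hugo's nephew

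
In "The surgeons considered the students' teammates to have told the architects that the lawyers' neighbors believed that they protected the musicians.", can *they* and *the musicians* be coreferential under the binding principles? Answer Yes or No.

*the musicians* is an R-expression; Principle C requires it to be free (not bound by any c-commanding expression).
— they: subject of the clause headed by 'protected'; the pronoun c-commands the R-expression — coreference blocked (Principle C).

No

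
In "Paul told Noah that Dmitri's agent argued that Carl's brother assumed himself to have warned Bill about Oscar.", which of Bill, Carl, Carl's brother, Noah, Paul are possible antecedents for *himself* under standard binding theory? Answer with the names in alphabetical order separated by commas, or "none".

*himself* is a reflexive; Principle A requires it to be bound within its binding domain — the clause headed by 'assumed'.
— Bill: object of the clause headed by 'warned'; does not c-command the reflexive — cannot bind it (Principle A).
— Carl: possessor inside the subject DP of the clause headed by 'assumed'; does not c-command the reflexive — cannot bind it (Principle A).
— Carl's brother: subject of the clause headed by 'assumed'; c-commands the reflexive within its binding domain — allowed (Principle A).
— Noah: object of the matrix clause; c-commands the reflexive but lies outside its binding domain — cannot bind it (Principle A).
— Paul: subject of the matrix clause; c-commands the reflexive but lies outside its binding domain — cannot bind it (Principle A).

Carl's brother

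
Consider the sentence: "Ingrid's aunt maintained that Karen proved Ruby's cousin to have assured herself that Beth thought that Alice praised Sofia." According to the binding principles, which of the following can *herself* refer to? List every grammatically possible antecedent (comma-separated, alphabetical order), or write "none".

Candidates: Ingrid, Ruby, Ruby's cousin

*herself* is a reflexive; Principle A requires it to be bound within its binding domain — the clause headed by 'assured'.
— Ingrid: possessor inside the subject DP of the matrix clause; does not c-command the reflexive — cannot bind it (Principle A).
— Ruby: possessor inside the subject DP of the clause headed by 'assured'; does not c-command the reflexive — cannot bind it (Principle A).
— Ruby's cousin: subject of the clause headed by 'assured'; c-commands the reflexive within its binding domain — allowed (Principle A).

Ruby's cousin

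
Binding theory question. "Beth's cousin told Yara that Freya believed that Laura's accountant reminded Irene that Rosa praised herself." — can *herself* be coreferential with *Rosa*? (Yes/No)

Yes

*herself* is a reflexive; Principle A requires it to be bound within its binding domain — the clause headed by 'praised'.
— Rosa: subject of the clause headed by 'praised'; c-commands the reflexive within its binding domain — allowed (Principle A).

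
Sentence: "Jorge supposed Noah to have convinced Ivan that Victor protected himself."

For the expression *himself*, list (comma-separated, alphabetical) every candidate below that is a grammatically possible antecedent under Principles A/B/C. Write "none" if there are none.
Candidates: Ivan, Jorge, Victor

*himself* is a reflexive; Principle A requires it to be bound within its binding domain — the clause headed by 'protected'.
— Ivan: object of the clause headed by 'convinced'; c-commands the reflexive but lies outside its binding domain — cannot bind it (Principle A).
— Jorge: subject of the matrix clause; c-commands the reflexive but lies outside its binding domain — cannot bind it (Principle A).
— Victor: subject of the clause headed by 'protected'; c-commands the reflexive within its binding domain — allowed (Principle A).

Victor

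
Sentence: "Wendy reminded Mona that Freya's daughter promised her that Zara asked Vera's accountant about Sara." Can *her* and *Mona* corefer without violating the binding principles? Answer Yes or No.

*Mona* is an R-expression; Principle C requires it to be free (not bound by any c-commanding expression).
— her: object of the clause headed by 'promised'; the pronoun does not c-command the R-expression — coreference allowed.

Yes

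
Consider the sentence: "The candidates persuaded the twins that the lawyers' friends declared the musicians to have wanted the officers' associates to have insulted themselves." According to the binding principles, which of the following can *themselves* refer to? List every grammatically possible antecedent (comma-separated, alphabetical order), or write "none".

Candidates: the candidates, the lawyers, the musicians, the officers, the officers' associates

*themselves* is a reflexive; Principle A requires it to be bound within its binding domain — the clause headed by 'insulted'.
— the candidates: subject of the matrix clause; c-commands the reflexive but lies outside its binding domain — cannot bind it (Principle A).
— the lawyers: possessor inside the subject DP of the clause headed by 'declared'; does not c-command the reflexive — cannot bind it (Principle A).
— the musicians: subject of the clause headed by 'wanted'; c-commands the reflexive but lies outside its binding domain — cannot bind it (Principle A).
— the officers: possessor inside the subject DP of the clause headed by 'insulted'; does not c-command the reflexive — cannot bind it (Principle A).
— the officers' associates: subject of the clause headed by 'insulted'; c-commands the reflexive within its binding domain — allowed (Principle A).

the officers' associates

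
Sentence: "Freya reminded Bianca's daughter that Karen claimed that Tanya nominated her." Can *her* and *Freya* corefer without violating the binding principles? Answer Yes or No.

Yes

*Freya* is an R-expression; Principle C requires it to be free (not bound by any c-commanding expression).
— her: object of the clause headed by 'nominated'; the pronoun does not c-command the R-expression — coreference allowed.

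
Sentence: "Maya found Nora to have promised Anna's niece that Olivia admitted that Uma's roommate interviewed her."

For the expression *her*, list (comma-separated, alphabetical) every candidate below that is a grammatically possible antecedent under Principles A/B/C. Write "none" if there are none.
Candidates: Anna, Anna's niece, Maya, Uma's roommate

*her* is a pronoun; Principle B requires it to be free in its binding domain — the clause headed by 'interviewed'.
— Anna: possessor inside the object DP of the clause headed by 'promised'; does not c-command the pronoun — Principle B does not apply; allowed.
— Anna's niece: object of the clause headed by 'promised'; c-commands the pronoun but lies outside its binding domain — allowed.
— Maya: subject of the matrix clause; c-commands the pronoun but lies outside its binding domain — allowed.
— Uma's roommate: subject of the clause headed by 'interviewed'; c-commands the pronoun within its binding domain — blocked (Principle B).

Anna, Anna's niece, Maya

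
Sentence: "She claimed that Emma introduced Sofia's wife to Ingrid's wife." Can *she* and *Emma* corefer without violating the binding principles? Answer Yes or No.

No

*Emma* is an R-expression; Principle C requires it to be free (not bound by any c-commanding expression).
— she: subject of the matrix clause; the pronoun c-commands the R-expression — coreference blocked (Principle C).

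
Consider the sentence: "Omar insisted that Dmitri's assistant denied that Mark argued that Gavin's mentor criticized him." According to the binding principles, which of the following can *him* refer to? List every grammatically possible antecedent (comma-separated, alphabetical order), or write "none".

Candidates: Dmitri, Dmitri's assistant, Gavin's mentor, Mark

*him* is a pronoun; Principle B requires it to be free in its binding domain — the clause headed by 'criticized'.
— Dmitri: possessor inside the subject DP of the clause headed by 'denied'; does not c-command the pronoun — Principle B does not apply; allowed.
— Dmitri's assistant: subject of the clause headed by 'denied'; c-commands the pronoun but lies outside its binding domain — allowed.
— Gavin's mentor: subject of the clause headed by 'criticized'; c-commands the pronoun within its binding domain — blocked (Principle B).
— Mark: subject of the clause headed by 'argued'; c-commands the pronoun but lies outside its binding domain — allowed.

Dmitri, Dmitri's assistant, Mark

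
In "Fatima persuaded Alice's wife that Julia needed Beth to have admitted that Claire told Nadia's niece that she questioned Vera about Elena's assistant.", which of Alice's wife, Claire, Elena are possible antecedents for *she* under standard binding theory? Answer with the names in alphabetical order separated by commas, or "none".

*she* is a pronoun; Principle B requires it to be free in its binding domain — the clause headed by 'questioned'.
— Alice's wife: object of the matrix clause; c-commands the pronoun but lies outside its binding domain — allowed.
— Claire: subject of the clause headed by 'told'; c-commands the pronoun but lies outside its binding domain — allowed.
— Elena: possessor inside the second object DP of the clause headed by 'questioned'; is c-commanded by the pronoun; coreference would bind this R-expression — blocked (Principle C).

Alice's wife, Claire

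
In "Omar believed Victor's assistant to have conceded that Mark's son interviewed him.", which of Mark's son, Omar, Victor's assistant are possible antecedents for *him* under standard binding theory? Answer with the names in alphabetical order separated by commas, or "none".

*him* is a pronoun; Principle B requires it to be free in its binding domain — the clause headed by 'interviewed'.
— Mark's son: subject of the clause headed by 'interviewed'; c-commands the pronoun within its binding domain — blocked (Principle B).
— Omar: subject of the matrix clause; c-commands the pronoun but lies outside its binding domain — allowed.
— Victor's assistant: subject of the clause headed by 'conceded'; c-commands the pronoun but lies outside its binding domain — allowed.

Omar, Victor's assistant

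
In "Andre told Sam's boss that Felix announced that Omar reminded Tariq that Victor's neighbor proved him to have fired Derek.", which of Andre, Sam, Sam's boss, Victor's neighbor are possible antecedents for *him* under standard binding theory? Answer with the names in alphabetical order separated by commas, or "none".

*him* is a pronoun; Principle B requires it to be free in its binding domain — the clause headed by 'proved'.
— Andre: subject of the matrix clause; c-commands the pronoun but lies outside its binding domain — allowed.
— Sam: possessor inside the object DP of the matrix clause; does not c-command the pronoun — Principle B does not apply; allowed.
— Sam's boss: object of the matrix clause; c-commands the pronoun but lies outside its binding domain — allowed.
— Victor's neighbor: subject of the clause headed by 'proved'; c-commands the pronoun within its binding domain — blocked (Principle B).

Andre, Sam, Sam's boss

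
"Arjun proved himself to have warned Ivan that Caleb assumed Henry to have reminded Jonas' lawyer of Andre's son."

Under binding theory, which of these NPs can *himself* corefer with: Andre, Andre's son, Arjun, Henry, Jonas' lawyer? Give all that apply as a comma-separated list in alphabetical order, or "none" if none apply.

Arjun

*himself* is a reflexive; Principle A requires it to be bound within its binding domain — the matrix clause.
— Andre: possessor inside the second object DP of the clause headed by 'reminded'; does not c-command the reflexive — cannot bind it (Principle A).
— Andre's son: second object of the clause headed by 'reminded'; does not c-command the reflexive — cannot bind it (Principle A).
— Arjun: subject of the matrix clause; c-commands the reflexive within its binding domain — allowed (Principle A).
— Henry: subject of the clause headed by 'reminded'; does not c-command the reflexive — cannot bind it (Principle A).
— Jonas' lawyer: object of the clause headed by 'reminded'; does not c-command the reflexive — cannot bind it (Principle A).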